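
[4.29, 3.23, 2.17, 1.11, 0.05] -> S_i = 4.29 + -1.06*i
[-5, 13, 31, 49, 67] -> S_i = -5 + 18*i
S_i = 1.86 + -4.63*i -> [1.86, -2.77, -7.4, -12.03, -16.66]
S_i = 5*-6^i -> [5, -30, 180, -1080, 6480]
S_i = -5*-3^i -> [-5, 15, -45, 135, -405]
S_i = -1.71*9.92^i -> [-1.71, -16.96, -168.27, -1669.29, -16559.33]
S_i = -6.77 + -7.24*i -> [-6.77, -14.01, -21.25, -28.49, -35.73]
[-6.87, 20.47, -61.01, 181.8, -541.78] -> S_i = -6.87*(-2.98)^i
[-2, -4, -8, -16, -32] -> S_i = -2*2^i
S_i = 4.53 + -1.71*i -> [4.53, 2.82, 1.11, -0.6, -2.31]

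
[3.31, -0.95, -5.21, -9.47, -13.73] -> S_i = 3.31 + -4.26*i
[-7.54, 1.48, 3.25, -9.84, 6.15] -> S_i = Random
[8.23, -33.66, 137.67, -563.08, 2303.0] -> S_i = 8.23*(-4.09)^i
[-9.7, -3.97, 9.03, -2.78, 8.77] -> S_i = Random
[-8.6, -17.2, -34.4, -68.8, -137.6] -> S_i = -8.60*2.00^i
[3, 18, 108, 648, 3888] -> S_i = 3*6^i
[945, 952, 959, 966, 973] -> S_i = 945 + 7*i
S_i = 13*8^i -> [13, 104, 832, 6656, 53248]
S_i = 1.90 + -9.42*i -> [1.9, -7.52, -16.94, -26.36, -35.78]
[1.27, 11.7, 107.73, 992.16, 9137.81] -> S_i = 1.27*9.21^i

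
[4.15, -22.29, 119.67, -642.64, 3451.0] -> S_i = 4.15*(-5.37)^i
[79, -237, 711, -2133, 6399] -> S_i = 79*-3^i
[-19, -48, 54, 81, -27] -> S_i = Random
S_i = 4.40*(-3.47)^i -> [4.4, -15.27, 52.98, -183.84, 637.93]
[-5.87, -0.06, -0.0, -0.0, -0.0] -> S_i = -5.87*0.01^i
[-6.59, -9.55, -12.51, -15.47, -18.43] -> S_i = -6.59 + -2.96*i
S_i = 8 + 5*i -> [8, 13, 18, 23, 28]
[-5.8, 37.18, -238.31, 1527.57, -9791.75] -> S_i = -5.80*(-6.41)^i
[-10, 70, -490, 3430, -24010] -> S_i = -10*-7^i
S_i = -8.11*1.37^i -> [-8.11, -11.11, -15.22, -20.85, -28.57]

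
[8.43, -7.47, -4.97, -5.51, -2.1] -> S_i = Random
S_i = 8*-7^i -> [8, -56, 392, -2744, 19208]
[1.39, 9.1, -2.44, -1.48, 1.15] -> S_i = Random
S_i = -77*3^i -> [-77, -231, -693, -2079, -6237]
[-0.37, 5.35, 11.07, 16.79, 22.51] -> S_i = -0.37 + 5.72*i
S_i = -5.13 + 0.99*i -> [-5.13, -4.14, -3.15, -2.16, -1.17]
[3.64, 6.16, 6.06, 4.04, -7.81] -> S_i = Random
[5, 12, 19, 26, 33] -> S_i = 5 + 7*i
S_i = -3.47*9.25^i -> [-3.47, -32.1, -296.9, -2746.34, -25403.67]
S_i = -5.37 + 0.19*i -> [-5.37, -5.18, -4.99, -4.8, -4.61]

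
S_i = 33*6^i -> [33, 198, 1188, 7128, 42768]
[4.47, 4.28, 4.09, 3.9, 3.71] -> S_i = 4.47 + -0.19*i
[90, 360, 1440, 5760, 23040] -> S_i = 90*4^i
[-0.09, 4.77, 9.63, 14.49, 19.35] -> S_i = -0.09 + 4.86*i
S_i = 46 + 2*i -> [46, 48, 50, 52, 54]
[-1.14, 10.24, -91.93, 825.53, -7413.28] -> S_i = -1.14*(-8.98)^i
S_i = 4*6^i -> [4, 24, 144, 864, 5184]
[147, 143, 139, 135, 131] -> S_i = 147 + -4*i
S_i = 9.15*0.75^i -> [9.15, 6.86, 5.15, 3.86, 2.9]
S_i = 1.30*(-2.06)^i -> [1.3, -2.68, 5.52, -11.36, 23.41]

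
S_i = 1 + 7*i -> [1, 8, 15, 22, 29]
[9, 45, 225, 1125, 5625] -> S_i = 9*5^i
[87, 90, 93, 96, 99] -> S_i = 87 + 3*i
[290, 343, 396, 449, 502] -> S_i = 290 + 53*i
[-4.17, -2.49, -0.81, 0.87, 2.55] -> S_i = -4.17 + 1.68*i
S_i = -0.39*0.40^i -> [-0.39, -0.16, -0.06, -0.02, -0.01]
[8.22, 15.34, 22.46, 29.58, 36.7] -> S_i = 8.22 + 7.12*i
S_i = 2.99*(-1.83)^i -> [2.99, -5.47, 10.01, -18.32, 33.53]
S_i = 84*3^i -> [84, 252, 756, 2268, 6804]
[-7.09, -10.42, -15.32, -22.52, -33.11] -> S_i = -7.09*1.47^i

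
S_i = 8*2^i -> [8, 16, 32, 64, 128]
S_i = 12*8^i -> [12, 96, 768, 6144, 49152]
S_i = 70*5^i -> [70, 350, 1750, 8750, 43750]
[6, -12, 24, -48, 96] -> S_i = 6*-2^i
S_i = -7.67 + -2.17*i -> [-7.67, -9.84, -12.01, -14.18, -16.35]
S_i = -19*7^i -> [-19, -133, -931, -6517, -45619]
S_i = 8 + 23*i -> [8, 31, 54, 77, 100]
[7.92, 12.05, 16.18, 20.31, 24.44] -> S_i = 7.92 + 4.13*i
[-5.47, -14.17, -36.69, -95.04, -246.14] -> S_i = -5.47*2.59^i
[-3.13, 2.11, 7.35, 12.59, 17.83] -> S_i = -3.13 + 5.24*i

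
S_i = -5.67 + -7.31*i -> [-5.67, -12.98, -20.29, -27.6, -34.91]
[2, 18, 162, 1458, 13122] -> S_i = 2*9^i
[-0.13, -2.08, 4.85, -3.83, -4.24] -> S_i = Random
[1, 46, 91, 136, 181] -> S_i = 1 + 45*i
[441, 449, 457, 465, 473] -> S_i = 441 + 8*i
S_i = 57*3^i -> [57, 171, 513, 1539, 4617]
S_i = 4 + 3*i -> [4, 7, 10, 13, 16]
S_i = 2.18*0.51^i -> [2.18, 1.11, 0.57, 0.29, 0.15]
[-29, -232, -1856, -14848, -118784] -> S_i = -29*8^i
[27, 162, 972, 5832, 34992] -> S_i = 27*6^i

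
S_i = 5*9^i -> [5, 45, 405, 3645, 32805]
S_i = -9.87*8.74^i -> [-9.87, -86.26, -753.95, -6589.48, -57592.1]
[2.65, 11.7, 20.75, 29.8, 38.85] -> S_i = 2.65 + 9.05*i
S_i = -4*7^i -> [-4, -28, -196, -1372, -9604]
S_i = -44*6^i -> [-44, -264, -1584, -9504, -57024]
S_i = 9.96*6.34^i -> [9.96, 63.15, 400.35, 2538.21, 16092.24]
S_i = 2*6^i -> [2, 12, 72, 432, 2592]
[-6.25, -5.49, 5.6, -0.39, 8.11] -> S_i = Random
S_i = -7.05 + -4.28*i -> [-7.05, -11.33, -15.61, -19.89, -24.17]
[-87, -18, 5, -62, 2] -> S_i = Random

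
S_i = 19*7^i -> [19, 133, 931, 6517, 45619]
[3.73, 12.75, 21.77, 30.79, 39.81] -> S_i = 3.73 + 9.02*i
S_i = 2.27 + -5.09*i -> [2.27, -2.82, -7.91, -13.0, -18.09]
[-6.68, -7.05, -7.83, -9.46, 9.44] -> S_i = Random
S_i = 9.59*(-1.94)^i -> [9.59, -18.6, 36.09, -70.02, 135.84]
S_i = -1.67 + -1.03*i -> [-1.67, -2.7, -3.73, -4.76, -5.79]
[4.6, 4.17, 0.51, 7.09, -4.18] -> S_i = Random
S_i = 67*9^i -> [67, 603, 5427, 48843, 439587]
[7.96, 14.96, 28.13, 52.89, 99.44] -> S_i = 7.96*1.88^i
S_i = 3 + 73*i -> [3, 76, 149, 222, 295]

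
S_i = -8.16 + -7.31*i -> [-8.16, -15.47, -22.78, -30.09, -37.4]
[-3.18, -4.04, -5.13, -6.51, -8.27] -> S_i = -3.18*1.27^i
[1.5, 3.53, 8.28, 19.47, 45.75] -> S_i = 1.50*2.35^i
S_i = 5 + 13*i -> [5, 18, 31, 44, 57]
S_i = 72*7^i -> [72, 504, 3528, 24696, 172872]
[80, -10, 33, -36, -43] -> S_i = Random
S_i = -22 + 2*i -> [-22, -20, -18, -16, -14]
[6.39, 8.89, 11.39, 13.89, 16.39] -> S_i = 6.39 + 2.50*i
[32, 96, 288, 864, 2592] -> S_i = 32*3^i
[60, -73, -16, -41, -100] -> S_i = Random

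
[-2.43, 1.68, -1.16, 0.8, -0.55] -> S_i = -2.43*(-0.69)^i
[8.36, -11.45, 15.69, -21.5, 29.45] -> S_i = 8.36*(-1.37)^i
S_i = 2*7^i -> [2, 14, 98, 686, 4802]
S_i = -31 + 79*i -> [-31, 48, 127, 206, 285]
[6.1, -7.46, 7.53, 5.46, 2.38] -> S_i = Random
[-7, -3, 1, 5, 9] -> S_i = -7 + 4*i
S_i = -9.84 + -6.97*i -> [-9.84, -16.81, -23.78, -30.75, -37.72]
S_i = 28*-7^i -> [28, -196, 1372, -9604, 67228]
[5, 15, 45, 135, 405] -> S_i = 5*3^i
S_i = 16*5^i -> [16, 80, 400, 2000, 10000]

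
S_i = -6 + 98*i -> [-6, 92, 190, 288, 386]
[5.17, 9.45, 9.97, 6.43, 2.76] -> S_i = Random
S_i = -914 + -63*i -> [-914, -977, -1040, -1103, -1166]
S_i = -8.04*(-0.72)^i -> [-8.04, 5.79, -4.17, 3.0, -2.16]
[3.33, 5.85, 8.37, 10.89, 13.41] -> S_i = 3.33 + 2.52*i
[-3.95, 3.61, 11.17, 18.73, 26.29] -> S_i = -3.95 + 7.56*i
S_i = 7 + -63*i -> [7, -56, -119, -182, -245]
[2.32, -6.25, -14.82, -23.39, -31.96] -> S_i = 2.32 + -8.57*i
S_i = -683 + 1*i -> [-683, -682, -681, -680, -679]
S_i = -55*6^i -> [-55, -330, -1980, -11880, -71280]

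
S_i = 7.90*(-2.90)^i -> [7.9, -22.91, 66.44, -192.67, 558.75]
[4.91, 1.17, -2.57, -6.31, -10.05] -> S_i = 4.91 + -3.74*i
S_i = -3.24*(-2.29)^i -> [-3.24, 7.42, -16.99, 38.91, -89.1]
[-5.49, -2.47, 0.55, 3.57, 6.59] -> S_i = -5.49 + 3.02*i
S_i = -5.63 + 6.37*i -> [-5.63, 0.74, 7.11, 13.48, 19.85]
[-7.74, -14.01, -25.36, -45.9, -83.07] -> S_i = -7.74*1.81^i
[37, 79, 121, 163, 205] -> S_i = 37 + 42*i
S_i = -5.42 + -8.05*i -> [-5.42, -13.47, -21.52, -29.57, -37.62]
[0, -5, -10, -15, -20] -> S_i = 0 + -5*i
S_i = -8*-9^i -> [-8, 72, -648, 5832, -52488]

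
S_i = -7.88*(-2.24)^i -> [-7.88, 17.65, -39.54, 88.57, -198.39]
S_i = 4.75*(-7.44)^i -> [4.75, -35.34, 262.93, -1956.2, 14554.1]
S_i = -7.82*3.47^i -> [-7.82, -27.14, -94.16, -326.73, -1133.77]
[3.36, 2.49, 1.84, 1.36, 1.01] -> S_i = 3.36*0.74^i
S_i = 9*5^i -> [9, 45, 225, 1125, 5625]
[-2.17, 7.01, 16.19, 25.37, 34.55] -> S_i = -2.17 + 9.18*i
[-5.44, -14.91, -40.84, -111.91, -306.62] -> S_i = -5.44*2.74^i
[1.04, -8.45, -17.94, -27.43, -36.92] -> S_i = 1.04 + -9.49*i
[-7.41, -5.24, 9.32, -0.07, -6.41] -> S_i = Random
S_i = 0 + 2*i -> [0, 2, 4, 6, 8]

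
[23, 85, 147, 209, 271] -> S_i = 23 + 62*i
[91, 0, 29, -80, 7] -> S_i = Random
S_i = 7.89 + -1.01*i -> [7.89, 6.88, 5.87, 4.86, 3.85]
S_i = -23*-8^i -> [-23, 184, -1472, 11776, -94208]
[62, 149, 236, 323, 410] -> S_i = 62 + 87*i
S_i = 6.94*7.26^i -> [6.94, 50.38, 365.79, 2655.64, 19279.95]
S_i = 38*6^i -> [38, 228, 1368, 8208, 49248]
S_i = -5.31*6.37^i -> [-5.31, -33.82, -215.46, -1372.5, -8742.83]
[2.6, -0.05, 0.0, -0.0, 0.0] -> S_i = 2.60*(-0.02)^i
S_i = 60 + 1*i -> [60, 61, 62, 63, 64]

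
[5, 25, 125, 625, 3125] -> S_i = 5*5^i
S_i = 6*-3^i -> [6, -18, 54, -162, 486]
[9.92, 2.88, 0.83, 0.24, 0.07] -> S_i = 9.92*0.29^i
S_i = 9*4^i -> [9, 36, 144, 576, 2304]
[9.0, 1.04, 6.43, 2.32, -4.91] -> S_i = Random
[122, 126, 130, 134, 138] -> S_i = 122 + 4*i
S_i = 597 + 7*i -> [597, 604, 611, 618, 625]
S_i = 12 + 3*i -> [12, 15, 18, 21, 24]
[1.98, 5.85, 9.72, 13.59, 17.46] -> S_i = 1.98 + 3.87*i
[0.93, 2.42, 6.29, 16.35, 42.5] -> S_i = 0.93*2.60^i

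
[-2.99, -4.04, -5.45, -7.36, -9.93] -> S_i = -2.99*1.35^i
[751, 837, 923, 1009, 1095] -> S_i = 751 + 86*i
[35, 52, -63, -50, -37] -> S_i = Random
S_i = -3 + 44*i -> [-3, 41, 85, 129, 173]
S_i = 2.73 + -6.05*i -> [2.73, -3.32, -9.37, -15.42, -21.47]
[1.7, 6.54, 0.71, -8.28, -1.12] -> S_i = Random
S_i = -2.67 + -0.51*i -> [-2.67, -3.18, -3.69, -4.2, -4.71]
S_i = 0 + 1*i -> [0, 1, 2, 3, 4]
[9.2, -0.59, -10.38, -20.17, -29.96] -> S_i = 9.20 + -9.79*i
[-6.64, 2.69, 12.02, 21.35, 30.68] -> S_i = -6.64 + 9.33*i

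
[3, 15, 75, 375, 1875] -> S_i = 3*5^i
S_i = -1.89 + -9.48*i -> [-1.89, -11.37, -20.85, -30.33, -39.81]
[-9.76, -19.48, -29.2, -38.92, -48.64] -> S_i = -9.76 + -9.72*i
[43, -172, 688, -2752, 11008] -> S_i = 43*-4^i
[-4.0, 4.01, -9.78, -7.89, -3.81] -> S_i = Random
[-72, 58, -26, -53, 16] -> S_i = Random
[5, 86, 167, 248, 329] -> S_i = 5 + 81*i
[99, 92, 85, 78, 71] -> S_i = 99 + -7*i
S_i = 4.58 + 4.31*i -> [4.58, 8.89, 13.2, 17.51, 21.82]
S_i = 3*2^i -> [3, 6, 12, 24, 48]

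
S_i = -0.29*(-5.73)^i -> [-0.29, 1.66, -9.52, 54.56, -312.62]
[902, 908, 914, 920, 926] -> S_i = 902 + 6*i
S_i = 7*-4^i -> [7, -28, 112, -448, 1792]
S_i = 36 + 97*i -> [36, 133, 230, 327, 424]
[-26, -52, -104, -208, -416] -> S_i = -26*2^i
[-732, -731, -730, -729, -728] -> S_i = -732 + 1*i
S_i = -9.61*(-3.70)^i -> [-9.61, 35.56, -131.56, 486.78, -1801.07]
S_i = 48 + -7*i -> [48, 41, 34, 27, 20]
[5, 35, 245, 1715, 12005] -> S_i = 5*7^i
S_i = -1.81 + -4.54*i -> [-1.81, -6.35, -10.89, -15.43, -19.97]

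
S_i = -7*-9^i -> [-7, 63, -567, 5103, -45927]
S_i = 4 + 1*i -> [4, 5, 6, 7, 8]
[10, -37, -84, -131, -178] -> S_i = 10 + -47*i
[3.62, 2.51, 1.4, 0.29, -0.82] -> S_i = 3.62 + -1.11*i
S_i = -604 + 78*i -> [-604, -526, -448, -370, -292]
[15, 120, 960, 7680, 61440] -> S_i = 15*8^i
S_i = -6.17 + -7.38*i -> [-6.17, -13.55, -20.93, -28.31, -35.69]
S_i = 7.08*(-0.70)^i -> [7.08, -4.96, 3.47, -2.43, 1.7]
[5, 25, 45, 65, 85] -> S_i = 5 + 20*i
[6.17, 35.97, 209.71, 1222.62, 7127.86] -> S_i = 6.17*5.83^i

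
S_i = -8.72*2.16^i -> [-8.72, -18.84, -40.68, -87.88, -189.82]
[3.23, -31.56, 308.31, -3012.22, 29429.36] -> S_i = 3.23*(-9.77)^i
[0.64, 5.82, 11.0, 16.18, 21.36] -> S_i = 0.64 + 5.18*i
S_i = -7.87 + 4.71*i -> [-7.87, -3.16, 1.55, 6.26, 10.97]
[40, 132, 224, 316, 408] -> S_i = 40 + 92*i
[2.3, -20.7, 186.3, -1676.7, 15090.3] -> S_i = 2.30*(-9.00)^i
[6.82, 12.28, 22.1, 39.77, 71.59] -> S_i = 6.82*1.80^i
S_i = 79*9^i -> [79, 711, 6399, 57591, 518319]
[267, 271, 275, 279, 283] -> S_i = 267 + 4*i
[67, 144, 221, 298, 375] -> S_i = 67 + 77*i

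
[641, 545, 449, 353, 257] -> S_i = 641 + -96*i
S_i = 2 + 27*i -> [2, 29, 56, 83, 110]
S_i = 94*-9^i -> [94, -846, 7614, -68526, 616734]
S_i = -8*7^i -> [-8, -56, -392, -2744, -19208]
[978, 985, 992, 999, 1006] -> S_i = 978 + 7*i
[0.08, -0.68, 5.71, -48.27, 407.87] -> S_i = 0.08*(-8.45)^i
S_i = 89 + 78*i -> [89, 167, 245, 323, 401]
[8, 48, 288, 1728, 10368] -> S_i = 8*6^i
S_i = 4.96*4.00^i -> [4.96, 19.84, 79.36, 317.44, 1269.76]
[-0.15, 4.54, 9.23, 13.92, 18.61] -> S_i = -0.15 + 4.69*i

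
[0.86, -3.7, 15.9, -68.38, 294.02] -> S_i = 0.86*(-4.30)^i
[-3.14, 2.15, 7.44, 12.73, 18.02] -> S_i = -3.14 + 5.29*i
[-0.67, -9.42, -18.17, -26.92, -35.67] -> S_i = -0.67 + -8.75*i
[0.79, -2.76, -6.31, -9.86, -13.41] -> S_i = 0.79 + -3.55*i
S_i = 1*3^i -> [1, 3, 9, 27, 81]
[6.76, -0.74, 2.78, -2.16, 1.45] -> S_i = Random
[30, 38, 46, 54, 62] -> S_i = 30 + 8*i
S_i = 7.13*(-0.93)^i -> [7.13, -6.63, 6.17, -5.74, 5.33]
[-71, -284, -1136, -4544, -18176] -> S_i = -71*4^i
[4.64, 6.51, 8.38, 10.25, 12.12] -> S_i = 4.64 + 1.87*i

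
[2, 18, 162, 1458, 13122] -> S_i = 2*9^i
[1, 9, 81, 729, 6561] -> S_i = 1*9^i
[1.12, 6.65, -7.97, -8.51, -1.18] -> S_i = Random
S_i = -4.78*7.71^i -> [-4.78, -36.85, -284.14, -2190.74, -16890.61]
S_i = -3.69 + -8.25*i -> [-3.69, -11.94, -20.19, -28.44, -36.69]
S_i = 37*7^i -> [37, 259, 1813, 12691, 88837]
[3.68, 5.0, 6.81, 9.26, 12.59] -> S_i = 3.68*1.36^i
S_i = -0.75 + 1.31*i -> [-0.75, 0.56, 1.87, 3.18, 4.49]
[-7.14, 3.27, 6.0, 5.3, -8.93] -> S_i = Random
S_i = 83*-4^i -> [83, -332, 1328, -5312, 21248]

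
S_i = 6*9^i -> [6, 54, 486, 4374, 39366]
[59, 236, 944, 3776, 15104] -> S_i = 59*4^i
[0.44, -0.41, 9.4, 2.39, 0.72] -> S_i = Random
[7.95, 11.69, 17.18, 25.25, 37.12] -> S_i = 7.95*1.47^i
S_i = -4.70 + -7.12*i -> [-4.7, -11.82, -18.94, -26.06, -33.18]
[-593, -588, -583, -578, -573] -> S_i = -593 + 5*i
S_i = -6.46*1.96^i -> [-6.46, -12.66, -24.82, -48.64, -95.34]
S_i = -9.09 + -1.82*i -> [-9.09, -10.91, -12.73, -14.55, -16.37]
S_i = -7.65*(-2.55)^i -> [-7.65, 19.51, -49.74, 126.85, -323.46]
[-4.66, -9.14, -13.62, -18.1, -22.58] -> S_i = -4.66 + -4.48*i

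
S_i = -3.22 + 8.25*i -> [-3.22, 5.03, 13.28, 21.53, 29.78]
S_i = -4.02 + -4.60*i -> [-4.02, -8.62, -13.22, -17.82, -22.42]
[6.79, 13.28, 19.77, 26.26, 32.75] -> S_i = 6.79 + 6.49*i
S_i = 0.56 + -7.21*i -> [0.56, -6.65, -13.86, -21.07, -28.28]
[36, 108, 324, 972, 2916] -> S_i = 36*3^i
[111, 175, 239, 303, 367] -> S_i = 111 + 64*i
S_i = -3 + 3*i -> [-3, 0, 3, 6, 9]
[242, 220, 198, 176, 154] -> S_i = 242 + -22*i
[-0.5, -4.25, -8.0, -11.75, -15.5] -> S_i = -0.50 + -3.75*i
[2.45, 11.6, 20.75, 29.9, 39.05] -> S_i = 2.45 + 9.15*i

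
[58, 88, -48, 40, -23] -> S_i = Random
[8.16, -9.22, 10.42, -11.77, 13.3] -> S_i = 8.16*(-1.13)^i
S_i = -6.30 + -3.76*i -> [-6.3, -10.06, -13.82, -17.58, -21.34]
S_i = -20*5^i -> [-20, -100, -500, -2500, -12500]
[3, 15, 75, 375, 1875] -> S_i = 3*5^i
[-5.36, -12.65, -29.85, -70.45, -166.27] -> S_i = -5.36*2.36^i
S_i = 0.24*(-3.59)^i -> [0.24, -0.86, 3.09, -11.1, 39.86]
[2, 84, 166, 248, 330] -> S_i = 2 + 82*i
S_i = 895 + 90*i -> [895, 985, 1075, 1165, 1255]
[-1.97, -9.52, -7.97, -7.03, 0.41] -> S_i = Random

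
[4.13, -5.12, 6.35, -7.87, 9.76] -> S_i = 4.13*(-1.24)^i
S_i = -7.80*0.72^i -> [-7.8, -5.62, -4.04, -2.91, -2.1]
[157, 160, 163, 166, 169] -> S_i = 157 + 3*i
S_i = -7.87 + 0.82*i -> [-7.87, -7.05, -6.23, -5.41, -4.59]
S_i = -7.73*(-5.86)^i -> [-7.73, 45.3, -265.45, 1555.51, -9115.28]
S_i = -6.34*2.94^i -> [-6.34, -18.64, -54.8, -161.11, -473.67]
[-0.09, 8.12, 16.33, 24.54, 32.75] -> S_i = -0.09 + 8.21*i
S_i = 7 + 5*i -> [7, 12, 17, 22, 27]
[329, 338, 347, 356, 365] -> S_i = 329 + 9*i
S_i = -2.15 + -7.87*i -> [-2.15, -10.02, -17.89, -25.76, -33.63]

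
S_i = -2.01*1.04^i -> [-2.01, -2.09, -2.17, -2.26, -2.35]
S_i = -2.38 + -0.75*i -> [-2.38, -3.13, -3.88, -4.63, -5.38]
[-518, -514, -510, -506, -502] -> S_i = -518 + 4*i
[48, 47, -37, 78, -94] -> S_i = Random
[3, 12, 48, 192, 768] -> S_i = 3*4^i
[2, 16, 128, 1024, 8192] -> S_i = 2*8^i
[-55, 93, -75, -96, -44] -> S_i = Random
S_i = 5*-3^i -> [5, -15, 45, -135, 405]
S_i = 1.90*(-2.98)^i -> [1.9, -5.66, 16.87, -50.28, 149.84]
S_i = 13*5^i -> [13, 65, 325, 1625, 8125]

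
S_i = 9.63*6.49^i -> [9.63, 62.5, 405.62, 2632.45, 17084.61]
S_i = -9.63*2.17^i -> [-9.63, -20.9, -45.35, -98.4, -213.53]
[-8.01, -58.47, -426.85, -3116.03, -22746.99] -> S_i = -8.01*7.30^i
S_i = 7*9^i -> [7, 63, 567, 5103, 45927]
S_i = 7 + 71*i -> [7, 78, 149, 220, 291]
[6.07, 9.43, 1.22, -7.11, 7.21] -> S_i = Random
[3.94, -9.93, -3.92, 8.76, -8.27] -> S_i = Random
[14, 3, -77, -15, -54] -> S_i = Random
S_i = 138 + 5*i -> [138, 143, 148, 153, 158]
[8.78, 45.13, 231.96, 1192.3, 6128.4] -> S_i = 8.78*5.14^i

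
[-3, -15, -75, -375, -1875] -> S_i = -3*5^i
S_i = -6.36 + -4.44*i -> [-6.36, -10.8, -15.24, -19.68, -24.12]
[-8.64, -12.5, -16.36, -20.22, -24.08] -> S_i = -8.64 + -3.86*i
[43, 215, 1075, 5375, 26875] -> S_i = 43*5^i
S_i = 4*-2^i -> [4, -8, 16, -32, 64]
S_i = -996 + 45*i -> [-996, -951, -906, -861, -816]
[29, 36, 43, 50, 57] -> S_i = 29 + 7*i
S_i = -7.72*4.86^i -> [-7.72, -37.52, -182.34, -886.19, -4306.88]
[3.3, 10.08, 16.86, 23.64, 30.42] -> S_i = 3.30 + 6.78*i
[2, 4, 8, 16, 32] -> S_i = 2*2^i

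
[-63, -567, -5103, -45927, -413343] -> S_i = -63*9^i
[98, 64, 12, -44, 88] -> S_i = Random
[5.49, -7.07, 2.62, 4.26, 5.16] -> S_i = Random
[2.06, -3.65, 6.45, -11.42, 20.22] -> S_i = 2.06*(-1.77)^i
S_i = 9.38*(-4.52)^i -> [9.38, -42.4, 191.64, -866.2, 3915.22]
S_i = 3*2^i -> [3, 6, 12, 24, 48]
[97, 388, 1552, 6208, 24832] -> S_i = 97*4^i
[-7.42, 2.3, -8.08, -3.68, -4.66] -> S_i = Random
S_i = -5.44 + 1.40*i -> [-5.44, -4.04, -2.64, -1.24, 0.16]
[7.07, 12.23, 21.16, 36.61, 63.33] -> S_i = 7.07*1.73^i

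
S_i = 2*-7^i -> [2, -14, 98, -686, 4802]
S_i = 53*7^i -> [53, 371, 2597, 18179, 127253]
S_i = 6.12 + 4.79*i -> [6.12, 10.91, 15.7, 20.49, 25.28]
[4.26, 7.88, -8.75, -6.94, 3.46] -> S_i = Random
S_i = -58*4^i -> [-58, -232, -928, -3712, -14848]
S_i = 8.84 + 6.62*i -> [8.84, 15.46, 22.08, 28.7, 35.32]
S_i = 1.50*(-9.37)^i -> [1.5, -14.06, 131.7, -1233.99, 11562.44]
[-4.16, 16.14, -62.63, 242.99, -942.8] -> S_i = -4.16*(-3.88)^i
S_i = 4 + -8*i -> [4, -4, -12, -20, -28]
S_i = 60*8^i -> [60, 480, 3840, 30720, 245760]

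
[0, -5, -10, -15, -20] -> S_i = 0 + -5*i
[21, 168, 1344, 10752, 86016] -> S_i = 21*8^i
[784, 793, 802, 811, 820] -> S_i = 784 + 9*i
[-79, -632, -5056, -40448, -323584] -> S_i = -79*8^i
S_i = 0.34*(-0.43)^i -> [0.34, -0.15, 0.06, -0.03, 0.01]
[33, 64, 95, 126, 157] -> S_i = 33 + 31*i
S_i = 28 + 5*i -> [28, 33, 38, 43, 48]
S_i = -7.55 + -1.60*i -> [-7.55, -9.15, -10.75, -12.35, -13.95]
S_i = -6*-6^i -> [-6, 36, -216, 1296, -7776]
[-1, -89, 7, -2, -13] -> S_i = Random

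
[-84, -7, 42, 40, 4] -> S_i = Random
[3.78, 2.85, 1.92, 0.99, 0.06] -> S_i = 3.78 + -0.93*i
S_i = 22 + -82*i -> [22, -60, -142, -224, -306]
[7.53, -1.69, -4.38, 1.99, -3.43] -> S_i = Random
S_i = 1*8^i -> [1, 8, 64, 512, 4096]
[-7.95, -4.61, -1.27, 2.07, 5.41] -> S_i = -7.95 + 3.34*i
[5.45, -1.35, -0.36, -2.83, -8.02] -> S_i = Random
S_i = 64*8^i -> [64, 512, 4096, 32768, 262144]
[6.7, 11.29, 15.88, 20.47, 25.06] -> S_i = 6.70 + 4.59*i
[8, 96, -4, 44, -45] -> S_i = Random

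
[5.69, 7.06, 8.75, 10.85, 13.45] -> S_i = 5.69*1.24^i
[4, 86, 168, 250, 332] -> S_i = 4 + 82*i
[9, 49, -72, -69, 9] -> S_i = Random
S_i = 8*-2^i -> [8, -16, 32, -64, 128]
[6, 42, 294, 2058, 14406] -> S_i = 6*7^i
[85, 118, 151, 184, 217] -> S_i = 85 + 33*i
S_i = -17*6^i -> [-17, -102, -612, -3672, -22032]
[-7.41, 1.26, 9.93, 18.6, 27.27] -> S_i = -7.41 + 8.67*i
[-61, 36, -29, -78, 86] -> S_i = Random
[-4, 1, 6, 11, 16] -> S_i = -4 + 5*i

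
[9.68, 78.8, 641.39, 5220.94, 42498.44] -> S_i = 9.68*8.14^i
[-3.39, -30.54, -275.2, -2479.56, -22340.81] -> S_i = -3.39*9.01^i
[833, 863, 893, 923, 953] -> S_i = 833 + 30*i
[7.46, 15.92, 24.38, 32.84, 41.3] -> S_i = 7.46 + 8.46*i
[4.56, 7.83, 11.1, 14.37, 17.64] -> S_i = 4.56 + 3.27*i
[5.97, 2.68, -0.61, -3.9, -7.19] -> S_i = 5.97 + -3.29*i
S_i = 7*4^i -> [7, 28, 112, 448, 1792]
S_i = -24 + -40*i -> [-24, -64, -104, -144, -184]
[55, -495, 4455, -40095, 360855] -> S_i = 55*-9^i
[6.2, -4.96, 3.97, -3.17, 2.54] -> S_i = 6.20*(-0.80)^i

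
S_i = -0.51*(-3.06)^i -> [-0.51, 1.56, -4.78, 14.61, -44.72]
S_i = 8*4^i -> [8, 32, 128, 512, 2048]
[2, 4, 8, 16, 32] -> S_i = 2*2^i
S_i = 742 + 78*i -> [742, 820, 898, 976, 1054]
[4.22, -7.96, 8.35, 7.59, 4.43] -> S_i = Random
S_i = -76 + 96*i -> [-76, 20, 116, 212, 308]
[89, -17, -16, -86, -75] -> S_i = Random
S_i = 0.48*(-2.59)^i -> [0.48, -1.24, 3.22, -8.34, 21.6]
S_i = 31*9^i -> [31, 279, 2511, 22599, 203391]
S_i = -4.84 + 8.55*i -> [-4.84, 3.71, 12.26, 20.81, 29.36]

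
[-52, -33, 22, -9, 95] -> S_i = Random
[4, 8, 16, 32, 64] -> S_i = 4*2^i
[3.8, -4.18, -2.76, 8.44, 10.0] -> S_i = Random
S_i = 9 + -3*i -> [9, 6, 3, 0, -3]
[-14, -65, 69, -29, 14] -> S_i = Random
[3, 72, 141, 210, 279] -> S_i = 3 + 69*i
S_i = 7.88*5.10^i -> [7.88, 40.19, 204.96, 1045.29, 5330.98]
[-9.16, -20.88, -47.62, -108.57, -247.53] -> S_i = -9.16*2.28^i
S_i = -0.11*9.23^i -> [-0.11, -1.02, -9.37, -86.5, -798.36]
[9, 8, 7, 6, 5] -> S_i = 9 + -1*i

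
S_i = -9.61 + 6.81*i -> [-9.61, -2.8, 4.01, 10.82, 17.63]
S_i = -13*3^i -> [-13, -39, -117, -351, -1053]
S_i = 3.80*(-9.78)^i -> [3.8, -37.16, 363.46, -3554.68, 34764.74]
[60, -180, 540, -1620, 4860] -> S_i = 60*-3^i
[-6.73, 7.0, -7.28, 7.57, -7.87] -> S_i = -6.73*(-1.04)^i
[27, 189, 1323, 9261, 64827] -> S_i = 27*7^i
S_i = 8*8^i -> [8, 64, 512, 4096, 32768]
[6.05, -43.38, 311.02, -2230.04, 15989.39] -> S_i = 6.05*(-7.17)^i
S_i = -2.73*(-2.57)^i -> [-2.73, 7.02, -18.03, 46.34, -119.1]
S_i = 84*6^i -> [84, 504, 3024, 18144, 108864]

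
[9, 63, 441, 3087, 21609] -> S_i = 9*7^i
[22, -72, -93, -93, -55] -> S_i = Random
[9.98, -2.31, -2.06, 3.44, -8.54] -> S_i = Random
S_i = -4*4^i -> [-4, -16, -64, -256, -1024]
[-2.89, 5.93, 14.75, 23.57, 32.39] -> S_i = -2.89 + 8.82*i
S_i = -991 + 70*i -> [-991, -921, -851, -781, -711]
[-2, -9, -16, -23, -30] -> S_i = -2 + -7*i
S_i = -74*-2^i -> [-74, 148, -296, 592, -1184]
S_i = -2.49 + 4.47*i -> [-2.49, 1.98, 6.45, 10.92, 15.39]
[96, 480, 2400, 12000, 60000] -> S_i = 96*5^i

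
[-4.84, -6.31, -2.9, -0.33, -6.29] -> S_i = Random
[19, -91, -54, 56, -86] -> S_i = Random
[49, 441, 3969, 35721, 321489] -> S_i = 49*9^i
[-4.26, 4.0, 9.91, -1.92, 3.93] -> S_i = Random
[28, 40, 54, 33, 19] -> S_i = Random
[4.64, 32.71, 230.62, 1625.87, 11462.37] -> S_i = 4.64*7.05^i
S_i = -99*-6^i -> [-99, 594, -3564, 21384, -128304]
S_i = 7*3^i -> [7, 21, 63, 189, 567]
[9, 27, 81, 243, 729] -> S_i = 9*3^i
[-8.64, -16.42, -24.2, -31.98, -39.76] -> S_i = -8.64 + -7.78*i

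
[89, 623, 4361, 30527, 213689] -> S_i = 89*7^i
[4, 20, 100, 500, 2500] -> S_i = 4*5^i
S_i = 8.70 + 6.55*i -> [8.7, 15.25, 21.8, 28.35, 34.9]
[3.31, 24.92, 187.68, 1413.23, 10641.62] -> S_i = 3.31*7.53^i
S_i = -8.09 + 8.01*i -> [-8.09, -0.08, 7.93, 15.94, 23.95]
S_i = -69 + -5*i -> [-69, -74, -79, -84, -89]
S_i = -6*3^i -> [-6, -18, -54, -162, -486]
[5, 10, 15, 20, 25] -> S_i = 5 + 5*i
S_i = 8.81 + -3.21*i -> [8.81, 5.6, 2.39, -0.82, -4.03]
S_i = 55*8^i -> [55, 440, 3520, 28160, 225280]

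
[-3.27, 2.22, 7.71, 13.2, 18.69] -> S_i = -3.27 + 5.49*i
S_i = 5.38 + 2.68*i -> [5.38, 8.06, 10.74, 13.42, 16.1]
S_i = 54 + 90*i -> [54, 144, 234, 324, 414]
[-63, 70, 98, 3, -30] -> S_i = Random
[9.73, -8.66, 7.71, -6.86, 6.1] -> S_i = 9.73*(-0.89)^i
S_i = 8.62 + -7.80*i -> [8.62, 0.82, -6.98, -14.78, -22.58]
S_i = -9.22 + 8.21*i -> [-9.22, -1.01, 7.2, 15.41, 23.62]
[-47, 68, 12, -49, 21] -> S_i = Random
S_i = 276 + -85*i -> [276, 191, 106, 21, -64]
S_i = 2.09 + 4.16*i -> [2.09, 6.25, 10.41, 14.57, 18.73]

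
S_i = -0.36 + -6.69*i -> [-0.36, -7.05, -13.74, -20.43, -27.12]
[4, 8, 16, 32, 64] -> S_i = 4*2^i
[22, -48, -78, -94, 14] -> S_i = Random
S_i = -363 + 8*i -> [-363, -355, -347, -339, -331]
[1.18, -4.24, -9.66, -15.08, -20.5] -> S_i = 1.18 + -5.42*i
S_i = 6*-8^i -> [6, -48, 384, -3072, 24576]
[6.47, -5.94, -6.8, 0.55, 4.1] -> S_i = Random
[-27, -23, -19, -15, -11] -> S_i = -27 + 4*i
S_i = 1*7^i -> [1, 7, 49, 343, 2401]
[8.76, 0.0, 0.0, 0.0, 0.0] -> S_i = 8.76*0.00^i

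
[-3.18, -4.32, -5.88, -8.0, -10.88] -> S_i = -3.18*1.36^i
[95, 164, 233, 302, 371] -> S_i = 95 + 69*i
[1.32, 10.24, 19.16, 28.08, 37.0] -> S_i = 1.32 + 8.92*i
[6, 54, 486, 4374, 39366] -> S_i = 6*9^i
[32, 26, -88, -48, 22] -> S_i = Random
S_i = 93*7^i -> [93, 651, 4557, 31899, 223293]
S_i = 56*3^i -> [56, 168, 504, 1512, 4536]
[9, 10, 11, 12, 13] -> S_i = 9 + 1*i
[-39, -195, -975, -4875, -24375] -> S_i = -39*5^i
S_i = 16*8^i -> [16, 128, 1024, 8192, 65536]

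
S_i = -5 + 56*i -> [-5, 51, 107, 163, 219]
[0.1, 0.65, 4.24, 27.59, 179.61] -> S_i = 0.10*6.51^i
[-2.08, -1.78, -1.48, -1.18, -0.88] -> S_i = -2.08 + 0.30*i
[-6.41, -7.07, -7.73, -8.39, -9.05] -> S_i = -6.41 + -0.66*i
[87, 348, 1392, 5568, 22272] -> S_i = 87*4^i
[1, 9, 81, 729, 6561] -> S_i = 1*9^i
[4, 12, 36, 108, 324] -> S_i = 4*3^i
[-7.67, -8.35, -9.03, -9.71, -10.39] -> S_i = -7.67 + -0.68*i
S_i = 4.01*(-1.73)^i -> [4.01, -6.94, 12.0, -20.76, 35.92]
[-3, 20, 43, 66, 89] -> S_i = -3 + 23*i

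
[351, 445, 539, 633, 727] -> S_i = 351 + 94*i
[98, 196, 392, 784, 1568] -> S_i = 98*2^i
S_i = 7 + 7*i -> [7, 14, 21, 28, 35]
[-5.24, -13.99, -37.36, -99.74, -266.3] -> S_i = -5.24*2.67^i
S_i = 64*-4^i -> [64, -256, 1024, -4096, 16384]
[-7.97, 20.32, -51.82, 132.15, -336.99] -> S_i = -7.97*(-2.55)^i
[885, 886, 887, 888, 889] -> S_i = 885 + 1*i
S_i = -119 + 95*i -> [-119, -24, 71, 166, 261]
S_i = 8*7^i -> [8, 56, 392, 2744, 19208]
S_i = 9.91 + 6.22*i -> [9.91, 16.13, 22.35, 28.57, 34.79]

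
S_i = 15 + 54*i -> [15, 69, 123, 177, 231]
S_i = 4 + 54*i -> [4, 58, 112, 166, 220]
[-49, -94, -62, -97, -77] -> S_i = Random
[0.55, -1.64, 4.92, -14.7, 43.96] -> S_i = 0.55*(-2.99)^i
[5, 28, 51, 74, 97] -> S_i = 5 + 23*i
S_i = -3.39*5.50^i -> [-3.39, -18.64, -102.55, -564.01, -3102.06]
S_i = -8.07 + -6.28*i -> [-8.07, -14.35, -20.63, -26.91, -33.19]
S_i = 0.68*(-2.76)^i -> [0.68, -1.88, 5.18, -14.3, 39.46]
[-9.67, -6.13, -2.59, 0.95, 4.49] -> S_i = -9.67 + 3.54*i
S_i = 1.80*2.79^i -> [1.8, 5.02, 14.01, 39.09, 109.07]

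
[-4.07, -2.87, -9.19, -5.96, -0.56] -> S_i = Random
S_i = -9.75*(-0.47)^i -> [-9.75, 4.58, -2.15, 1.01, -0.48]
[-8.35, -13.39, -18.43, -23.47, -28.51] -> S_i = -8.35 + -5.04*i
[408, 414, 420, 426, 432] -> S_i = 408 + 6*i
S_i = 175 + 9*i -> [175, 184, 193, 202, 211]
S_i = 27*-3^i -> [27, -81, 243, -729, 2187]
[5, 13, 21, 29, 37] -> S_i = 5 + 8*i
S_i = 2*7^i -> [2, 14, 98, 686, 4802]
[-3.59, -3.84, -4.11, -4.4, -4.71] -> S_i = -3.59*1.07^i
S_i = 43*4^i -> [43, 172, 688, 2752, 11008]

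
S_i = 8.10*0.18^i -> [8.1, 1.46, 0.26, 0.05, 0.01]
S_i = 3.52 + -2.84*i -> [3.52, 0.68, -2.16, -5.0, -7.84]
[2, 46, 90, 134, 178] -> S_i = 2 + 44*i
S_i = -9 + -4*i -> [-9, -13, -17, -21, -25]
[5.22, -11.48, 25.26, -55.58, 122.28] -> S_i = 5.22*(-2.20)^i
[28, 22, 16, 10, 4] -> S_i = 28 + -6*i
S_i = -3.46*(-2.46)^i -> [-3.46, 8.51, -20.94, 51.51, -126.71]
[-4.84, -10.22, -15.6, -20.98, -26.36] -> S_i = -4.84 + -5.38*i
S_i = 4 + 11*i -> [4, 15, 26, 37, 48]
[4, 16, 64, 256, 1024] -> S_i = 4*4^i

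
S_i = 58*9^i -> [58, 522, 4698, 42282, 380538]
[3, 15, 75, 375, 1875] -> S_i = 3*5^i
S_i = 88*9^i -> [88, 792, 7128, 64152, 577368]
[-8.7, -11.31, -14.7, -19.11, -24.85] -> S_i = -8.70*1.30^i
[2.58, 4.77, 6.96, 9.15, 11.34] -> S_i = 2.58 + 2.19*i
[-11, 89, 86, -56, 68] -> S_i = Random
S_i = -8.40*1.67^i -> [-8.4, -14.03, -23.43, -39.12, -65.33]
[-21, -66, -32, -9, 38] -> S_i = Random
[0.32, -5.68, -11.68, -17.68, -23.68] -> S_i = 0.32 + -6.00*i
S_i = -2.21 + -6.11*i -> [-2.21, -8.32, -14.43, -20.54, -26.65]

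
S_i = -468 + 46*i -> [-468, -422, -376, -330, -284]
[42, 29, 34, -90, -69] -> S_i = Random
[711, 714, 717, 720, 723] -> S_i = 711 + 3*i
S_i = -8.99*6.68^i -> [-8.99, -60.05, -401.16, -2679.72, -17900.52]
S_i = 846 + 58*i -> [846, 904, 962, 1020, 1078]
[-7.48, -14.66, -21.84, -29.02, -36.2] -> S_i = -7.48 + -7.18*i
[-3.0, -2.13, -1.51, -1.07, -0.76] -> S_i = -3.00*0.71^i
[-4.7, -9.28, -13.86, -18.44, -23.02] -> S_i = -4.70 + -4.58*i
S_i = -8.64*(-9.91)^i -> [-8.64, 85.62, -848.52, 8408.81, -83331.34]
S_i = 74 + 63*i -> [74, 137, 200, 263, 326]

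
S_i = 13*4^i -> [13, 52, 208, 832, 3328]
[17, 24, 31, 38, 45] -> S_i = 17 + 7*i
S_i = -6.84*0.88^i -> [-6.84, -6.02, -5.3, -4.66, -4.1]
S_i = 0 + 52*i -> [0, 52, 104, 156, 208]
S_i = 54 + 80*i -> [54, 134, 214, 294, 374]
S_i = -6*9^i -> [-6, -54, -486, -4374, -39366]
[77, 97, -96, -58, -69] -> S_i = Random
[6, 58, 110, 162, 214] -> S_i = 6 + 52*i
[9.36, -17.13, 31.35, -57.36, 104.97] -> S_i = 9.36*(-1.83)^i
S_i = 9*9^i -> [9, 81, 729, 6561, 59049]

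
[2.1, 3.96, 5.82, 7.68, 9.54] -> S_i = 2.10 + 1.86*i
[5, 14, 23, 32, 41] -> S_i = 5 + 9*i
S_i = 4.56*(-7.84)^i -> [4.56, -35.75, 280.28, -2197.42, 17227.77]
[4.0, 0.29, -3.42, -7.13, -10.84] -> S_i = 4.00 + -3.71*i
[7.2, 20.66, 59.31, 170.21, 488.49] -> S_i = 7.20*2.87^i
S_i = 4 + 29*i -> [4, 33, 62, 91, 120]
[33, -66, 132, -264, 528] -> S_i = 33*-2^i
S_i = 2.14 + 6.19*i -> [2.14, 8.33, 14.52, 20.71, 26.9]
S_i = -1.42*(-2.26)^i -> [-1.42, 3.21, -7.25, 16.39, -37.04]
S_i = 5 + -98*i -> [5, -93, -191, -289, -387]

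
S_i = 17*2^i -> [17, 34, 68, 136, 272]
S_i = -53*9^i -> [-53, -477, -4293, -38637, -347733]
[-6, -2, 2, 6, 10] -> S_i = -6 + 4*i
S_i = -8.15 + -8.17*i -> [-8.15, -16.32, -24.49, -32.66, -40.83]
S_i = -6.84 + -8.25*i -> [-6.84, -15.09, -23.34, -31.59, -39.84]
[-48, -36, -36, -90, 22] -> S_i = Random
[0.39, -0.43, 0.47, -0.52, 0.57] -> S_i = 0.39*(-1.10)^i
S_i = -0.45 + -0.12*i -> [-0.45, -0.57, -0.69, -0.81, -0.93]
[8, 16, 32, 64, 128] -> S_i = 8*2^i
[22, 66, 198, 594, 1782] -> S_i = 22*3^i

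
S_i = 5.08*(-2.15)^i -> [5.08, -10.92, 23.48, -50.49, 108.55]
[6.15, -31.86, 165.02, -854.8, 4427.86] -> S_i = 6.15*(-5.18)^i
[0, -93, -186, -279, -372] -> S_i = 0 + -93*i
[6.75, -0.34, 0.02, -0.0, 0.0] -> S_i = 6.75*(-0.05)^i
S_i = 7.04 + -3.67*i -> [7.04, 3.37, -0.3, -3.97, -7.64]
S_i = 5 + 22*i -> [5, 27, 49, 71, 93]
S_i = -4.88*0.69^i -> [-4.88, -3.37, -2.32, -1.6, -1.11]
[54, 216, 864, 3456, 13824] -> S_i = 54*4^i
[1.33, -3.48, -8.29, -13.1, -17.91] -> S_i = 1.33 + -4.81*i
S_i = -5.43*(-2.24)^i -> [-5.43, 12.16, -27.25, 61.03, -136.71]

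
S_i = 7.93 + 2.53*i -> [7.93, 10.46, 12.99, 15.52, 18.05]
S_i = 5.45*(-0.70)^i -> [5.45, -3.82, 2.67, -1.87, 1.31]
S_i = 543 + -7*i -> [543, 536, 529, 522, 515]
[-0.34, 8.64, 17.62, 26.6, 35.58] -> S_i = -0.34 + 8.98*i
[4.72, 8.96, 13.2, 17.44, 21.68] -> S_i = 4.72 + 4.24*i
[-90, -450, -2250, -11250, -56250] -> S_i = -90*5^i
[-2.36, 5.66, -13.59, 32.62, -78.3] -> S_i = -2.36*(-2.40)^i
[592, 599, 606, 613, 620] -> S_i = 592 + 7*i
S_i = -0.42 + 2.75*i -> [-0.42, 2.33, 5.08, 7.83, 10.58]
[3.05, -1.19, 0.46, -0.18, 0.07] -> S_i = 3.05*(-0.39)^i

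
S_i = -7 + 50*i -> [-7, 43, 93, 143, 193]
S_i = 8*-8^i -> [8, -64, 512, -4096, 32768]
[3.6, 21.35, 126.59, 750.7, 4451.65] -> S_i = 3.60*5.93^i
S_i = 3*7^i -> [3, 21, 147, 1029, 7203]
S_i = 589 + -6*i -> [589, 583, 577, 571, 565]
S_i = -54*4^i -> [-54, -216, -864, -3456, -13824]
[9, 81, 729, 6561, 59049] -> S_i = 9*9^i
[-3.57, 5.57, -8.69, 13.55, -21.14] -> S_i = -3.57*(-1.56)^i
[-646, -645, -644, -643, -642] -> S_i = -646 + 1*i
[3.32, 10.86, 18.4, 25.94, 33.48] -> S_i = 3.32 + 7.54*i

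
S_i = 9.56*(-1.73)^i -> [9.56, -16.54, 28.61, -49.5, 85.63]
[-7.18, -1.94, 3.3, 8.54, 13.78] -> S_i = -7.18 + 5.24*i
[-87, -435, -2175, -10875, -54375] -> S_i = -87*5^i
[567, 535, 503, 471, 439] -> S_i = 567 + -32*i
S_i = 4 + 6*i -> [4, 10, 16, 22, 28]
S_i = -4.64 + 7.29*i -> [-4.64, 2.65, 9.94, 17.23, 24.52]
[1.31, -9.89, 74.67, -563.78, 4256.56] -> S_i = 1.31*(-7.55)^i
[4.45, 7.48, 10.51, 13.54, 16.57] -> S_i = 4.45 + 3.03*i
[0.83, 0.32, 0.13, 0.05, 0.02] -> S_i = 0.83*0.39^i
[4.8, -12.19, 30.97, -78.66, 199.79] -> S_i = 4.80*(-2.54)^i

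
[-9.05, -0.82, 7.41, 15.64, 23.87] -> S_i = -9.05 + 8.23*i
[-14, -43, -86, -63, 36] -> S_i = Random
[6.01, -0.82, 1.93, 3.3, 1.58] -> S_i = Random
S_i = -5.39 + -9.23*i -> [-5.39, -14.62, -23.85, -33.08, -42.31]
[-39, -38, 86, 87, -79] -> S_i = Random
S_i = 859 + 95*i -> [859, 954, 1049, 1144, 1239]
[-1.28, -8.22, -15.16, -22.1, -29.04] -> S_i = -1.28 + -6.94*i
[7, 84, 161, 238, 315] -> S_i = 7 + 77*i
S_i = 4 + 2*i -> [4, 6, 8, 10, 12]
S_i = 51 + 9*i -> [51, 60, 69, 78, 87]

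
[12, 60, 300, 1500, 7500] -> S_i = 12*5^i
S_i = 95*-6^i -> [95, -570, 3420, -20520, 123120]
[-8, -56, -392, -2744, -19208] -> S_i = -8*7^i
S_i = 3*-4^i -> [3, -12, 48, -192, 768]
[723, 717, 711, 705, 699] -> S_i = 723 + -6*i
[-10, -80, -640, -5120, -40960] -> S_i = -10*8^i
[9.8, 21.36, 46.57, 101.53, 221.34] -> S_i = 9.80*2.18^i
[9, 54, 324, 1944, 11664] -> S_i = 9*6^i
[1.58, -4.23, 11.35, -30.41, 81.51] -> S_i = 1.58*(-2.68)^i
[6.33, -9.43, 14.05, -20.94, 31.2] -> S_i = 6.33*(-1.49)^i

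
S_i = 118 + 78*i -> [118, 196, 274, 352, 430]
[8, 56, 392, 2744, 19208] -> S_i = 8*7^i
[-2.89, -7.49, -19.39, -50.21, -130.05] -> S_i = -2.89*2.59^i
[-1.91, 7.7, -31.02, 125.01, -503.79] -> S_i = -1.91*(-4.03)^i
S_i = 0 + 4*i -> [0, 4, 8, 12, 16]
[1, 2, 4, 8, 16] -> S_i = 1*2^i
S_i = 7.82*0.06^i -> [7.82, 0.47, 0.03, 0.0, 0.0]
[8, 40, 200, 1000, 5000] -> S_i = 8*5^i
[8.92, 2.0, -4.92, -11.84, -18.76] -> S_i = 8.92 + -6.92*i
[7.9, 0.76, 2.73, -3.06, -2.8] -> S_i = Random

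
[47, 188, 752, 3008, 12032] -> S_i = 47*4^i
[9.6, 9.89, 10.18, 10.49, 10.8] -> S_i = 9.60*1.03^i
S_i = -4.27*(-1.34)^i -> [-4.27, 5.72, -7.67, 10.27, -13.77]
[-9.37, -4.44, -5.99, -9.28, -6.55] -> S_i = Random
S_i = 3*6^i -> [3, 18, 108, 648, 3888]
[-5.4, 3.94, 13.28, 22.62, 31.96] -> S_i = -5.40 + 9.34*i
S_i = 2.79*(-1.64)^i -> [2.79, -4.58, 7.5, -12.31, 20.18]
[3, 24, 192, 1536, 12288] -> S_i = 3*8^i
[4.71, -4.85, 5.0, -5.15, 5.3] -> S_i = 4.71*(-1.03)^i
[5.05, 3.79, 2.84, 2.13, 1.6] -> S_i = 5.05*0.75^i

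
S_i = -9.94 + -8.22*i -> [-9.94, -18.16, -26.38, -34.6, -42.82]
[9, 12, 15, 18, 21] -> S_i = 9 + 3*i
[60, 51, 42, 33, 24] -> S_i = 60 + -9*i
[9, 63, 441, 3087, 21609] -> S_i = 9*7^i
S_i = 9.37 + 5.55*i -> [9.37, 14.92, 20.47, 26.02, 31.57]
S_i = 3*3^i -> [3, 9, 27, 81, 243]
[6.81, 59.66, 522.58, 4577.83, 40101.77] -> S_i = 6.81*8.76^i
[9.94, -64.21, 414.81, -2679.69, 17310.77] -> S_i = 9.94*(-6.46)^i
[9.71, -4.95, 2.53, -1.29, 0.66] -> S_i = 9.71*(-0.51)^i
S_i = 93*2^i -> [93, 186, 372, 744, 1488]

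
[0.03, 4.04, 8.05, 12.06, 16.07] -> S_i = 0.03 + 4.01*i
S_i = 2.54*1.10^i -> [2.54, 2.79, 3.07, 3.38, 3.72]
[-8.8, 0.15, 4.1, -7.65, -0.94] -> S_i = Random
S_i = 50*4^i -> [50, 200, 800, 3200, 12800]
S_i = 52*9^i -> [52, 468, 4212, 37908, 341172]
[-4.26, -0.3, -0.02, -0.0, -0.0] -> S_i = -4.26*0.07^i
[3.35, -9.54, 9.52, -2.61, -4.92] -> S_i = Random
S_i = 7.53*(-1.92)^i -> [7.53, -14.46, 27.76, -53.3, 102.33]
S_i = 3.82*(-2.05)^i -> [3.82, -7.83, 16.05, -32.91, 67.47]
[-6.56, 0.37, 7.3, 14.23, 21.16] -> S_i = -6.56 + 6.93*i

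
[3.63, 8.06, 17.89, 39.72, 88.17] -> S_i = 3.63*2.22^i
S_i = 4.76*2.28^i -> [4.76, 10.85, 24.74, 56.42, 128.63]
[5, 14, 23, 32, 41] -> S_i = 5 + 9*i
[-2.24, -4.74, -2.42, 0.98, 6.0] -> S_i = Random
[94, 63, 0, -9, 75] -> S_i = Random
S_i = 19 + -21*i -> [19, -2, -23, -44, -65]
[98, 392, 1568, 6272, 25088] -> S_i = 98*4^i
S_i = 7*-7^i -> [7, -49, 343, -2401, 16807]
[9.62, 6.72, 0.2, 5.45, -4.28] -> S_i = Random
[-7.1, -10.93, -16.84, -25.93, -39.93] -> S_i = -7.10*1.54^i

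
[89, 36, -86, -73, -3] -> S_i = Random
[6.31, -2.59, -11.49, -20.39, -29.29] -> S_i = 6.31 + -8.90*i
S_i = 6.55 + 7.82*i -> [6.55, 14.37, 22.19, 30.01, 37.83]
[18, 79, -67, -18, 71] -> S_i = Random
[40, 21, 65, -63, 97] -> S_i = Random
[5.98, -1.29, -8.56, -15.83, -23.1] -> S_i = 5.98 + -7.27*i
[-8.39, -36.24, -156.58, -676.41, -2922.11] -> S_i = -8.39*4.32^i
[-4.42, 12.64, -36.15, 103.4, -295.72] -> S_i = -4.42*(-2.86)^i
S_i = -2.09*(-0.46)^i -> [-2.09, 0.96, -0.44, 0.2, -0.09]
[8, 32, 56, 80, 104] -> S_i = 8 + 24*i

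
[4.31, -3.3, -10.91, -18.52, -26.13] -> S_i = 4.31 + -7.61*i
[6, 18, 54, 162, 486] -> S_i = 6*3^i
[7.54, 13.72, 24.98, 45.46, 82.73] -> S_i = 7.54*1.82^i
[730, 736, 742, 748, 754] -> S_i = 730 + 6*i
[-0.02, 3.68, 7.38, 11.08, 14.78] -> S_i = -0.02 + 3.70*i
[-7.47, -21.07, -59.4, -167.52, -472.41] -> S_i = -7.47*2.82^i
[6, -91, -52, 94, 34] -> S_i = Random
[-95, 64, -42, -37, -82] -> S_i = Random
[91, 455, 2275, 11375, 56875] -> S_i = 91*5^i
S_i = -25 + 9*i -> [-25, -16, -7, 2, 11]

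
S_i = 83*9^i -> [83, 747, 6723, 60507, 544563]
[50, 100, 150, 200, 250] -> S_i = 50 + 50*i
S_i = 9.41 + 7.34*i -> [9.41, 16.75, 24.09, 31.43, 38.77]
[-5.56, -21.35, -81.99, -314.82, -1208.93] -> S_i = -5.56*3.84^i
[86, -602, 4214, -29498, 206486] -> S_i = 86*-7^i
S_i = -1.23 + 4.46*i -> [-1.23, 3.23, 7.69, 12.15, 16.61]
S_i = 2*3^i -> [2, 6, 18, 54, 162]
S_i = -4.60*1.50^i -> [-4.6, -6.9, -10.35, -15.52, -23.29]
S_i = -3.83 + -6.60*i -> [-3.83, -10.43, -17.03, -23.63, -30.23]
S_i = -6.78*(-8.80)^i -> [-6.78, 59.66, -525.04, 4620.38, -40659.35]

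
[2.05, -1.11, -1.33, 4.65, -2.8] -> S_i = Random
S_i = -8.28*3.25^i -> [-8.28, -26.91, -87.46, -284.24, -923.77]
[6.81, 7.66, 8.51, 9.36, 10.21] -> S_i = 6.81 + 0.85*i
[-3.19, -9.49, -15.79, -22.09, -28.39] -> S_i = -3.19 + -6.30*i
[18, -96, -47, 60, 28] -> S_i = Random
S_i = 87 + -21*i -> [87, 66, 45, 24, 3]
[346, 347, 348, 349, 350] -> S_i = 346 + 1*i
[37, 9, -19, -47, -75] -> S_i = 37 + -28*i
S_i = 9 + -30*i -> [9, -21, -51, -81, -111]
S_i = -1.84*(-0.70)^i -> [-1.84, 1.29, -0.9, 0.63, -0.44]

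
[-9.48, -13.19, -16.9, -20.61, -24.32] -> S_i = -9.48 + -3.71*i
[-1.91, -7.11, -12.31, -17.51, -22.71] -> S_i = -1.91 + -5.20*i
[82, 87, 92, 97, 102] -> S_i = 82 + 5*i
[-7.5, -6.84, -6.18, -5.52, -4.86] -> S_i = -7.50 + 0.66*i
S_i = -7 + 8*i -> [-7, 1, 9, 17, 25]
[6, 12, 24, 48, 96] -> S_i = 6*2^i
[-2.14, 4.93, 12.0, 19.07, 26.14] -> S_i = -2.14 + 7.07*i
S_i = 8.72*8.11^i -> [8.72, 70.72, 573.53, 4651.35, 37722.45]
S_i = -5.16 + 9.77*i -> [-5.16, 4.61, 14.38, 24.15, 33.92]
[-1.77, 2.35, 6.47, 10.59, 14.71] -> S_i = -1.77 + 4.12*i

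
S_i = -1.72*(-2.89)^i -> [-1.72, 4.97, -14.37, 41.52, -119.98]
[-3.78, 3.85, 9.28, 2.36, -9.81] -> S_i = Random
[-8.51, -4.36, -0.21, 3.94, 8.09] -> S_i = -8.51 + 4.15*i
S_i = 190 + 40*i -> [190, 230, 270, 310, 350]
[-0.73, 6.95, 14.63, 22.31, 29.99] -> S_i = -0.73 + 7.68*i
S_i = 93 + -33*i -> [93, 60, 27, -6, -39]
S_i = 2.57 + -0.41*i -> [2.57, 2.16, 1.75, 1.34, 0.93]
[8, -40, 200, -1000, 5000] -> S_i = 8*-5^i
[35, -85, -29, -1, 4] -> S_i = Random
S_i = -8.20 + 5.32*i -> [-8.2, -2.88, 2.44, 7.76, 13.08]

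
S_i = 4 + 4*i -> [4, 8, 12, 16, 20]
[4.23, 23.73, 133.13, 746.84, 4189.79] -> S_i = 4.23*5.61^i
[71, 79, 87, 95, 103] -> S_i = 71 + 8*i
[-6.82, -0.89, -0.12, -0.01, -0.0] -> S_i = -6.82*0.13^i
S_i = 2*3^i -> [2, 6, 18, 54, 162]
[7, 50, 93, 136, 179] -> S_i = 7 + 43*i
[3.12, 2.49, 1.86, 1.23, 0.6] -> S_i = 3.12 + -0.63*i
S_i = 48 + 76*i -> [48, 124, 200, 276, 352]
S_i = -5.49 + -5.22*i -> [-5.49, -10.71, -15.93, -21.15, -26.37]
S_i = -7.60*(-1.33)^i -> [-7.6, 10.11, -13.44, 17.88, -23.78]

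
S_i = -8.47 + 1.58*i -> [-8.47, -6.89, -5.31, -3.73, -2.15]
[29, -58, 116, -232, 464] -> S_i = 29*-2^i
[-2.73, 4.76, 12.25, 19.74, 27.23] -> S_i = -2.73 + 7.49*i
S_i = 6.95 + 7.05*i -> [6.95, 14.0, 21.05, 28.1, 35.15]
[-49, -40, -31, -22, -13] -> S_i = -49 + 9*i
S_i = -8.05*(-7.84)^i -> [-8.05, 63.11, -494.8, 3879.22, -30413.06]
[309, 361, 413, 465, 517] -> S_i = 309 + 52*i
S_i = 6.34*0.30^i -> [6.34, 1.9, 0.57, 0.17, 0.05]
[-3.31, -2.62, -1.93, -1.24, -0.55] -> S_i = -3.31 + 0.69*i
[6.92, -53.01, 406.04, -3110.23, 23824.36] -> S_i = 6.92*(-7.66)^i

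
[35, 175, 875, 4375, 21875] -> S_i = 35*5^i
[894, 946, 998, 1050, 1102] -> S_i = 894 + 52*i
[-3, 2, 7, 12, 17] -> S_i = -3 + 5*i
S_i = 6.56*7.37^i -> [6.56, 48.35, 356.32, 2626.07, 19354.14]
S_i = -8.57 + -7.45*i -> [-8.57, -16.02, -23.47, -30.92, -38.37]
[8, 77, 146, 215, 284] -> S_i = 8 + 69*i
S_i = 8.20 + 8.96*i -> [8.2, 17.16, 26.12, 35.08, 44.04]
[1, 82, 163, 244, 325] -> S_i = 1 + 81*i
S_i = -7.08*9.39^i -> [-7.08, -66.48, -624.26, -5861.79, -55042.18]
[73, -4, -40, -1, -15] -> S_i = Random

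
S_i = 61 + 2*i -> [61, 63, 65, 67, 69]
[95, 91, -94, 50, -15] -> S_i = Random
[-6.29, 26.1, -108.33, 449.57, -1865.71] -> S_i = -6.29*(-4.15)^i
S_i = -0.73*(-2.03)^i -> [-0.73, 1.48, -3.01, 6.11, -12.4]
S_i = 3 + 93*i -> [3, 96, 189, 282, 375]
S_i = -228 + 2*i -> [-228, -226, -224, -222, -220]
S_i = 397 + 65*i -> [397, 462, 527, 592, 657]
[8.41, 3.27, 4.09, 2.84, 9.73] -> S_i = Random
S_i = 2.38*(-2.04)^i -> [2.38, -4.86, 9.9, -20.21, 41.22]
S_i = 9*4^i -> [9, 36, 144, 576, 2304]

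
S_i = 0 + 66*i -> [0, 66, 132, 198, 264]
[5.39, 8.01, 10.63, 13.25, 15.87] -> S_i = 5.39 + 2.62*i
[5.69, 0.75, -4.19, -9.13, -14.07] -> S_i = 5.69 + -4.94*i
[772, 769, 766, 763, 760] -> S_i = 772 + -3*i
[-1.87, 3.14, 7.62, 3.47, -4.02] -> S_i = Random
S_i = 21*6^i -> [21, 126, 756, 4536, 27216]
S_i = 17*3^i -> [17, 51, 153, 459, 1377]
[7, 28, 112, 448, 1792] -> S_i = 7*4^i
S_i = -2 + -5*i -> [-2, -7, -12, -17, -22]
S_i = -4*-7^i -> [-4, 28, -196, 1372, -9604]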